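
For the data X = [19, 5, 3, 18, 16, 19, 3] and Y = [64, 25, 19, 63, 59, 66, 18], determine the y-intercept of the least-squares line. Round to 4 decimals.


The slope is b1 = 2.9398.
Sample means are xbar = 11.8571 and ybar = 44.8571.
Intercept: b0 = 44.8571 - (2.9398)(11.8571) = 9.9992.

9.9992


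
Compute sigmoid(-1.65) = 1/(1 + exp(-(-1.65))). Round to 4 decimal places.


exp(1.6500) = 5.2070.
1 + exp(-z) = 6.2070.
sigmoid = 1/6.2070 = 0.1611.

0.1611


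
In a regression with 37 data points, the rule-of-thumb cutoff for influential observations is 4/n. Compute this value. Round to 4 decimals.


The threshold is 4/n.
4/37 = 0.1081.

0.1081


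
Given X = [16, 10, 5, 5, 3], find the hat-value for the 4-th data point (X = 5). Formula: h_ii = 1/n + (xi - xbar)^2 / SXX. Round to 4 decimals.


Compute xbar = 7.8000 with n = 5 observations.
SXX = 110.8000.
Leverage = 1/5 + (5 - 7.8000)^2/110.8000 = 0.2708.

0.2708


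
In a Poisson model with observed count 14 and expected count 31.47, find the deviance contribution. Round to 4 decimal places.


First: ln(14/31.47) = -0.809977.
Then: 14 * -0.809977 = -11.339678.
y - mu = 14 - 31.47 = -17.47.
D = 2(-11.339678 - -17.47) = 12.260644, which rounds to 12.2606.

12.2606


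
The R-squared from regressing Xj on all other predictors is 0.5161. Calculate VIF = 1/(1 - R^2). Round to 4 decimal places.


Denominator: 1 - 0.5161 = 0.4839.
VIF = 1 / 0.4839 = 2.0665.

2.0665


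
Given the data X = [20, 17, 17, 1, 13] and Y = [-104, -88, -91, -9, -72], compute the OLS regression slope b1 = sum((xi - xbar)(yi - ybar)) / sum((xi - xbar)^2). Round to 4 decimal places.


The sample means are xbar = 13.6000 and ybar = -72.8000.
Compute S_xx = 223.2000 and S_xy = -1117.6000.
Slope b1 = S_xy / S_xx = -1117.6000 / 223.2000 = -5.0072.

-5.0072


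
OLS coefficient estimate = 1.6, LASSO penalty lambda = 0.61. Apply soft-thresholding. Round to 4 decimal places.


Absolute value: |1.6| = 1.6.
Compare to lambda = 0.61.
Since |beta| > lambda, coefficient = sign(beta)*(|beta| - lambda) = 0.9900.

0.9900


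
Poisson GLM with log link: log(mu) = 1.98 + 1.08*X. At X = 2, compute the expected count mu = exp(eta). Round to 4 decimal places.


Compute eta = 1.98 + 1.08 * 2 = 4.1400.
Apply inverse link: mu = e^4.1400 = 62.8028.

62.8028


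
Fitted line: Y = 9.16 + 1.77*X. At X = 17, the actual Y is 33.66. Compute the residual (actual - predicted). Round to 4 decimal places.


Compute yhat = 9.16 + (1.77)(17) = 39.2500.
Residual = actual - predicted = 33.66 - 39.2500 = -5.5900.

-5.5900


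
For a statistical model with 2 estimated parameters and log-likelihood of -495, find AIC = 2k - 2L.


Compute:
2k = 2*2 = 4.
-2*loglik = -2*(-495) = 990.
AIC = 4 + 990 = 994.

994


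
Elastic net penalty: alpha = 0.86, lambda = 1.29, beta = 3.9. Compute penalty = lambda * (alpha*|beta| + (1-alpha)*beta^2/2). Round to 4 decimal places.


Compute:
L1 = 0.86 * 3.9 = 3.3540.
L2 = 0.14 * 3.9^2 / 2 = 1.0647.
Penalty = 1.29 * (3.3540 + 1.0647) = 5.7001.

5.7001


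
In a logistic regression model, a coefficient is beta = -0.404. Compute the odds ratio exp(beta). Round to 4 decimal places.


exp(-0.404) = 0.6676.
So the odds ratio is 0.6676.

0.6676


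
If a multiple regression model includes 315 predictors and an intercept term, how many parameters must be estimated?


Including the intercept, the model has 315 predictor coefficients + 1 intercept.
Total = 316.

316


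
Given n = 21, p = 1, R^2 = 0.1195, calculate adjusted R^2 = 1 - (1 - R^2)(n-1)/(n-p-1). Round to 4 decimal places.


Adjusted R^2 = 1 - (1 - R^2) * (n-1)/(n-p-1).
(1 - R^2) = 0.8805.
(n-1)/(n-p-1) = 20/19.
(1 - R^2) * (n-1) = 0.8805 * 20 = 17.6100.
Divide by (n-p-1): 17.6100 / 19 = 0.9268.
Adj R^2 = 1 - 0.9268 = 0.0732.

0.0732


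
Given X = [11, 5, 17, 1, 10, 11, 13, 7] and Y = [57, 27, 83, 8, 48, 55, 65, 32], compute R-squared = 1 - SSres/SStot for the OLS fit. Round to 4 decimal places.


Fit the OLS line: b0 = 2.1818, b1 = 4.7673.
SSres = 24.6909.
SStot = 3930.8750.
R^2 = 1 - 24.6909/3930.8750 = 0.9937.

0.9937


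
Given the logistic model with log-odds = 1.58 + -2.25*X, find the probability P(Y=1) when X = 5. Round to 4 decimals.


z = 1.58 + -2.25 * 5 = -9.6700.
Sigmoid: P = 1 / (1 + exp(9.6700)) = 0.0001.

0.0001


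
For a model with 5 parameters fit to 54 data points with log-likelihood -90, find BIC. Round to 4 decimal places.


ln(54) = 3.988984.
k * ln(n) = 5 * 3.988984 = 19.944920.
-2L = 180.
BIC = 19.944920 + 180 = 199.944920, which rounds to 199.9449.

199.9449


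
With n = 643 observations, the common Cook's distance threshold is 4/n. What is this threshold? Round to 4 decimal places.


Cook's distance cutoff = 4/n = 4/643.
= 0.0062.

0.0062


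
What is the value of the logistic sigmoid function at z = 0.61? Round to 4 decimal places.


First, exp(-0.6100) = 0.5434.
Then sigma(z) = 1/(1 + 0.5434) = 0.6479.

0.6479


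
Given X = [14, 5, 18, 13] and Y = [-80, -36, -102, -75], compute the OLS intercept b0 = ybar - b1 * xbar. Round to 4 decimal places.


Compute b1 = -5.0393 from the OLS formula.
With xbar = 12.5000 and ybar = -73.2500, the intercept is:
b0 = -73.2500 - -5.0393 * 12.5000 = -10.2584.

-10.2584


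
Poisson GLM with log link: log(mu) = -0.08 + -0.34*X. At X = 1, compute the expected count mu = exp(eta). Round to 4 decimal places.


eta = -0.08 + -0.34 * 1 = -0.4200.
mu = exp(-0.4200) = 0.6570.

0.6570


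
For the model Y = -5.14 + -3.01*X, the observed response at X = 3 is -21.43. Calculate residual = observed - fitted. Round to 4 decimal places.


Compute yhat = -5.14 + (-3.01)(3) = -14.1700.
Residual = actual - predicted = -21.43 - -14.1700 = -7.2600.

-7.2600


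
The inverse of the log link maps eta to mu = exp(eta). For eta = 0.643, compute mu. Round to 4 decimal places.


Apply the inverse link:
mu = e^0.643 = 1.9022.

1.9022


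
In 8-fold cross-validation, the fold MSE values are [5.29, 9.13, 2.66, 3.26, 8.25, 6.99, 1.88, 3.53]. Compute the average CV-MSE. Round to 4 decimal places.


Total MSE across folds = 40.9900.
CV-MSE = 40.9900/8 = 5.1238.

5.1238


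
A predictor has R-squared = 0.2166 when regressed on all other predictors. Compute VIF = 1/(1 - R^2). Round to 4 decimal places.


Denominator: 1 - 0.2166 = 0.7834.
VIF = 1 / 0.7834 = 1.2765.

1.2765


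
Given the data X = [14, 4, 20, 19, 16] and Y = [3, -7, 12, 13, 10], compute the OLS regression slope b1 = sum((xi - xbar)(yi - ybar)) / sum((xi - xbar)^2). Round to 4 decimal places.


First compute the means: xbar = 14.6000, ybar = 6.2000.
Then S_xx = sum((xi - xbar)^2) = 163.2000.
S_xy = sum((xi - xbar)(yi - ybar)) = 208.4000.
b1 = S_xy / S_xx = 208.4000 / 163.2000 = 1.2770.

1.2770


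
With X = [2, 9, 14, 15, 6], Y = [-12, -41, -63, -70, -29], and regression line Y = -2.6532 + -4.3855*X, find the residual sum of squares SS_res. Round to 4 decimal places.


Compute predicted values, then residuals = yi - yhat_i.
Residuals: [-0.5758, 1.1227, 1.0502, -1.5643, -0.0338].
SSres = sum(residual^2) = 5.1431.

5.1431


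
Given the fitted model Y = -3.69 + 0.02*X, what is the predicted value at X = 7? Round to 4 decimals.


Plug X = 7 into Y = -3.69 + 0.02*X:
Y = -3.69 + 0.1400 = -3.5500.

-3.5500


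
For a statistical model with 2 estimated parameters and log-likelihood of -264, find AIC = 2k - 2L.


Compute:
2k = 2*2 = 4.
-2*loglik = -2*(-264) = 528.
AIC = 4 + 528 = 532.

532


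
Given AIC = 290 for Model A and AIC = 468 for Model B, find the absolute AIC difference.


|AIC_A - AIC_B| = |290 - 468| = 178.
Model A is preferred (lower AIC).

178


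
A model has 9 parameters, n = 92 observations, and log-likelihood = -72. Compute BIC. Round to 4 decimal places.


Compute k*ln(n) = 9*ln(92) = 9*4.521789 = 40.696101.
Then -2*loglik = 144.
BIC = 40.696101 + 144 = 184.696101, which rounds to 184.6961.

184.6961


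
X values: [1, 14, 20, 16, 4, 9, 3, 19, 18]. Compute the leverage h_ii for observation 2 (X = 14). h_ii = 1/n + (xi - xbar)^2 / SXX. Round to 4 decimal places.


n = 9, xbar = 11.5556.
SXX = sum((xi - xbar)^2) = 442.2222.
h = 1/9 + (14 - 11.5556)^2 / 442.2222 = 0.1246.

0.1246


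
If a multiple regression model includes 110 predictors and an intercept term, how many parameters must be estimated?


Each predictor gets one coefficient, plus one intercept.
Total parameters = 110 + 1 = 111.

111


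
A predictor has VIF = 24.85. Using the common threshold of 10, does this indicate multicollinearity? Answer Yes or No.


The threshold is 10.
VIF = 24.85 is >= 10.
Multicollinearity indication: Yes.

Yes


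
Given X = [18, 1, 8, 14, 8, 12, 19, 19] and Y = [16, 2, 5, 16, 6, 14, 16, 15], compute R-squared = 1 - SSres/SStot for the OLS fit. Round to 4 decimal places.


After computing the OLS fit (b0=0.7801, b1=0.8461):
SSres = 34.0052, SStot = 241.5000.
R^2 = 1 - 34.0052/241.5000 = 0.8592.

0.8592


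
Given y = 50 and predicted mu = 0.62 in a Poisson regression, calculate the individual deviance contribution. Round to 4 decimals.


y/mu = 50/0.62 = 80.645161 (approx.), and ln(50/0.62) = 4.390059.
y * ln(y/mu) = 50 * 4.390059 = 219.502950.
y - mu = 49.38.
D = 2 * (219.502950 - 49.38) = 340.245900, which rounds to 340.2459.

340.2459


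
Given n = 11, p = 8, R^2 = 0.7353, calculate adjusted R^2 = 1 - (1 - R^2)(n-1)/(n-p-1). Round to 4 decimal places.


Adjusted R^2 = 1 - (1 - R^2) * (n-1)/(n-p-1).
(1 - R^2) = 0.2647.
(n-1)/(n-p-1) = 10/2.
(1 - R^2) * (n-1) = 0.2647 * 10 = 2.6470.
Divide by (n-p-1): 2.6470 / 2 = 1.3235.
Adj R^2 = 1 - 1.3235 = -0.3235.

-0.3235


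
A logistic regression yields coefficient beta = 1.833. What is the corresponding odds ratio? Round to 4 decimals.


exp(1.833) = 6.2526.
So the odds ratio is 6.2526.

6.2526


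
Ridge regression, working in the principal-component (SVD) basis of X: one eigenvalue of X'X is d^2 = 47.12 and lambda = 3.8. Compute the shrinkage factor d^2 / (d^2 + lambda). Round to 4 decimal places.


Denominator = d^2 + lambda = 47.12 + 3.8 = 50.9200.
Shrinkage = 47.12 / 50.9200 = 0.9254.

0.9254


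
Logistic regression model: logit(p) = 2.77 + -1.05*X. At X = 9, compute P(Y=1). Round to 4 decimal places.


z = 2.77 + -1.05 * 9 = -6.6800.
Sigmoid: P = 1 / (1 + exp(6.6800)) = 0.0013.

0.0013


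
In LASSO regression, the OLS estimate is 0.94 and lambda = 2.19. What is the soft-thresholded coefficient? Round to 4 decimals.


Absolute value: |0.94| = 0.94.
Compare to lambda = 2.19.
Since |beta| <= lambda, the coefficient is set to 0.

0.0000


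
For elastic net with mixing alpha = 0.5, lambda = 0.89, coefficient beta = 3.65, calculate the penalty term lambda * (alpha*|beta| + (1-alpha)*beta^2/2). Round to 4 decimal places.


Compute:
L1 = 0.5 * 3.65 = 1.8250.
L2 = 0.5 * 3.65^2 / 2 = 3.3306.
Penalty = 0.89 * (1.8250 + 3.3306) = 4.5885.

4.5885


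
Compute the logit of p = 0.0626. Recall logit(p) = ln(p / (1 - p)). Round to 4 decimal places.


The odds are p/(1-p) = 0.0626 / 0.9374 = 0.0668.
logit(p) = ln(0.0668) = -2.7063.

-2.7063


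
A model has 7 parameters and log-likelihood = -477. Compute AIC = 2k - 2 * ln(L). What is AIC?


Compute:
2k = 2*7 = 14.
-2*loglik = -2*(-477) = 954.
AIC = 14 + 954 = 968.

968


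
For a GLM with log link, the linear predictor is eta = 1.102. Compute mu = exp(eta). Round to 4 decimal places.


mu = exp(eta) = exp(1.102).
= 3.0102.

3.0102


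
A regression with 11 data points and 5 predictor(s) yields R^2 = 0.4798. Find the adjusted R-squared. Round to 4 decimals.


Adjusted R^2 = 1 - (1 - R^2) * (n-1)/(n-p-1).
(1 - R^2) = 0.5202.
(n-1)/(n-p-1) = 10/5.
(1 - R^2) * (n-1) = 0.5202 * 10 = 5.2020.
Divide by (n-p-1): 5.2020 / 5 = 1.0404.
Adj R^2 = 1 - 1.0404 = -0.0404.

-0.0404


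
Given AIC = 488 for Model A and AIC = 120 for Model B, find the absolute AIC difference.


Absolute difference = |488 - 120| = 368.
The model with lower AIC (B) is preferred.

368


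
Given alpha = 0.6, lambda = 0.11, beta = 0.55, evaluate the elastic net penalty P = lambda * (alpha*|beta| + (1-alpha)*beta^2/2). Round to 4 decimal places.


Compute:
L1 = 0.6 * 0.55 = 0.3300.
L2 = 0.4 * 0.55^2 / 2 = 0.0605.
Penalty = 0.11 * (0.3300 + 0.0605) = 0.0430.

0.0430


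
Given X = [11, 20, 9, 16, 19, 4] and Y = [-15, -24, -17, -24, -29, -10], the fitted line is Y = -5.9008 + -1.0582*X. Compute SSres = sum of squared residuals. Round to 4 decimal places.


Compute predicted values, then residuals = yi - yhat_i.
Residuals: [2.5410, 3.0648, -1.5754, -1.1680, -2.9934, 0.1336].
SSres = sum(residual^2) = 28.6741.

28.6741


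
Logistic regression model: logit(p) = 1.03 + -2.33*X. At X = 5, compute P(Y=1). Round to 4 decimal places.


Compute z = 1.03 + (-2.33)(5) = -10.6200.
exp(-z) = 40945.6149.
P = 1/(1 + 40945.6149) = 0.0000.

0.0000


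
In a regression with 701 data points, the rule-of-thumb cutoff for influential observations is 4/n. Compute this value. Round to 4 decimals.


The threshold is 4/n.
4/701 = 0.0057.

0.0057


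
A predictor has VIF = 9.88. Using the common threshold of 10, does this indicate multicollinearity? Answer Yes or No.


Check: VIF = 9.88 vs threshold = 10.
Since 9.88 < 10, the answer is No.

No


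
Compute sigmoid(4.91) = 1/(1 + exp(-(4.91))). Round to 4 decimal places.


exp(-4.9100) = 0.0074.
1 + exp(-z) = 1.0074.
sigmoid = 1/1.0074 = 0.9927.

0.9927


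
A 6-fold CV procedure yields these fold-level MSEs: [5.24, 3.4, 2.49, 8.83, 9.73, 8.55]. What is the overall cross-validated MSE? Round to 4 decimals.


Add all fold MSEs: 38.2400.
Divide by k = 6: 38.2400/6 = 6.3733.

6.3733


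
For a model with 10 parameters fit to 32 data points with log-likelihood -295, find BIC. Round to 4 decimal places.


Compute k*ln(n) = 10*ln(32) = 10*3.465736 = 34.657360.
Then -2*loglik = 590.
BIC = 34.657360 + 590 = 624.657360, which rounds to 624.6574.

624.6574


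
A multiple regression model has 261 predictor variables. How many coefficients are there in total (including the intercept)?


Each predictor gets one coefficient, plus one intercept.
Total parameters = 261 + 1 = 262.

262


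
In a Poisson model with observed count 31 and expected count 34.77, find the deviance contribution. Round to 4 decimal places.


Compute y*ln(y/mu) = 31*ln(31/34.77) = 31*-0.114768 = -3.557808.
y - mu = -3.77.
D = 2*(-3.557808 - (-3.77)) = 0.424384, which rounds to 0.4244.

0.4244


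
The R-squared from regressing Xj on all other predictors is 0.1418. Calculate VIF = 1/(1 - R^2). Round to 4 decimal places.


Denominator: 1 - 0.1418 = 0.8582.
VIF = 1 / 0.8582 = 1.1652.

1.1652


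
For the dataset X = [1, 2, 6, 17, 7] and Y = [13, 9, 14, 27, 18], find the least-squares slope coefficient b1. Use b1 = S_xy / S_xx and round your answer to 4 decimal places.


The sample means are xbar = 6.6000 and ybar = 16.2000.
Compute S_xx = 161.2000 and S_xy = 165.4000.
Slope b1 = S_xy / S_xx = 165.4000 / 161.2000 = 1.0261.

1.0261


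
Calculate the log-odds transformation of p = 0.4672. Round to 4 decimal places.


1 - p = 0.5328.
p/(1-p) = 0.8769.
logit = ln(0.8769) = -0.1314.

-0.1314


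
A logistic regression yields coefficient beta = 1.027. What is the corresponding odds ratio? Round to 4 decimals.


Odds ratio = exp(beta) = exp(1.027).
= 2.7927.

2.7927


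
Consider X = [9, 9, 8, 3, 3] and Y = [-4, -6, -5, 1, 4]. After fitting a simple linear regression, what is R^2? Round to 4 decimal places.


The fitted line is Y = 6.3265 + -1.3010*X.
SSres = 7.6480, SStot = 74.0000.
R^2 = 1 - SSres/SStot = 0.8966.

0.8966


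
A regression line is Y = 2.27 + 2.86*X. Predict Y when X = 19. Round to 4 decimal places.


Substitute X = 19 into the equation:
Y = 2.27 + 2.86 * 19 = 2.27 + 54.3400 = 56.6100.

56.6100


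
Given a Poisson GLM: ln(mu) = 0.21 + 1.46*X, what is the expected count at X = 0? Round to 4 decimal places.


eta = 0.21 + 1.46 * 0 = 0.2100.
mu = exp(0.2100) = 1.2337.

1.2337


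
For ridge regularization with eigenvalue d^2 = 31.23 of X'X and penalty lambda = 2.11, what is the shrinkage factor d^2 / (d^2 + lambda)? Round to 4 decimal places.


Compute the denominator: 31.23 + 2.11 = 33.3400.
Shrinkage factor = 31.23 / 33.3400 = 0.9367.

0.9367


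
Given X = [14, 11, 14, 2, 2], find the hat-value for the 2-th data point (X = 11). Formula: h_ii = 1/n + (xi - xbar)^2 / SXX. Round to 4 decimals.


n = 5, xbar = 8.6000.
SXX = sum((xi - xbar)^2) = 151.2000.
h = 1/5 + (11 - 8.6000)^2 / 151.2000 = 0.2381.

0.2381


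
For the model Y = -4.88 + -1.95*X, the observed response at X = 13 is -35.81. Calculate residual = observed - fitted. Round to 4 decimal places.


Fitted value at X = 13 is yhat = -4.88 + -1.95*13 = -30.2300.
Residual = -35.81 - -30.2300 = -5.5800.

-5.5800


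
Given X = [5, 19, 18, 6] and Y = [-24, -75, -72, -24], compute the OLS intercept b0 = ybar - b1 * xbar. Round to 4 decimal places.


First find the slope: b1 = -3.7941.
Means: xbar = 12.0000, ybar = -48.7500.
b0 = ybar - b1 * xbar = -48.7500 - -3.7941 * 12.0000 = -3.2206.

-3.2206


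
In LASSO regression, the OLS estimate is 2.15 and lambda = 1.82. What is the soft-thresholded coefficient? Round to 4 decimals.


Absolute value: |2.15| = 2.15.
Compare to lambda = 1.82.
Since |beta| > lambda, coefficient = sign(beta)*(|beta| - lambda) = 0.3300.

0.3300


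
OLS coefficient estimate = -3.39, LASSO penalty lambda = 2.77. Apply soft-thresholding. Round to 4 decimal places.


Check: |-3.39| = 3.39 vs lambda = 2.77.
Since |beta| > lambda, coefficient = sign(beta)*(|beta| - lambda) = -0.6200.
Soft-thresholded coefficient = -0.6200.

-0.6200


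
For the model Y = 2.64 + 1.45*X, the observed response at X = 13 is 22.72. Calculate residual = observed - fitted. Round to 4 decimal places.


Predicted = 2.64 + 1.45 * 13 = 21.4900.
Residual = 22.72 - 21.4900 = 1.2300.

1.2300


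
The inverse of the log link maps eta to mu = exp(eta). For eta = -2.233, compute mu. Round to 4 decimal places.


Apply the inverse link:
mu = e^-2.233 = 0.1072.

0.1072


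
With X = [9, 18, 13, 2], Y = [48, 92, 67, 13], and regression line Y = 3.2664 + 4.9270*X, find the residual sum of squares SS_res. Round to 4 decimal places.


For each point, residual = actual - predicted.
Residuals: [0.3906, 0.0476, -0.3174, -0.1204].
Sum of squared residuals = 0.2701.

0.2701


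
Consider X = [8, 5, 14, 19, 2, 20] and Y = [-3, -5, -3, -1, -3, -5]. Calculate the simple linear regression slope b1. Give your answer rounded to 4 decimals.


The sample means are xbar = 11.3333 and ybar = -3.3333.
Compute S_xx = 279.3333 and S_xy = 10.6667.
Slope b1 = S_xy / S_xx = 10.6667 / 279.3333 = 0.0382.

0.0382


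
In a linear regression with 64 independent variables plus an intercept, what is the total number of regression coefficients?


Each predictor gets one coefficient, plus one intercept.
Total parameters = 64 + 1 = 65.

65


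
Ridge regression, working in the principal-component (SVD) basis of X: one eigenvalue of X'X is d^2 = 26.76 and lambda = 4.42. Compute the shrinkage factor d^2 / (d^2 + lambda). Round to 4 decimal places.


Denominator = d^2 + lambda = 26.76 + 4.42 = 31.1800.
Shrinkage = 26.76 / 31.1800 = 0.8582.

0.8582


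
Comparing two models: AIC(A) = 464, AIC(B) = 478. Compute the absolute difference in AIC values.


|AIC_A - AIC_B| = |464 - 478| = 14.
Model A is preferred (lower AIC).

14


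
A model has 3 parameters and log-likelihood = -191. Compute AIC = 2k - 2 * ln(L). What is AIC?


Compute:
2k = 2*3 = 6.
-2*loglik = -2*(-191) = 382.
AIC = 6 + 382 = 388.

388


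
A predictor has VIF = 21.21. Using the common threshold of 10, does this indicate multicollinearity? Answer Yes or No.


Compare VIF = 21.21 to the threshold of 10.
21.21 >= 10, so the answer is Yes.

Yes


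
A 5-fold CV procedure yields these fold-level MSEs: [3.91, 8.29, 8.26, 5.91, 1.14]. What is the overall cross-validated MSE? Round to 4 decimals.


Total MSE across folds = 27.5100.
CV-MSE = 27.5100/5 = 5.5020.

5.5020


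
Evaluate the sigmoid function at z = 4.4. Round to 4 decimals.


Compute exp(-4.4000) = 0.0123.
Sigmoid = 1 / (1 + 0.0123) = 1 / 1.0123 = 0.9879.

0.9879


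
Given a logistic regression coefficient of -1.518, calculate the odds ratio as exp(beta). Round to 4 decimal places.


Odds ratio = exp(beta) = exp(-1.518).
= 0.2191.

0.2191


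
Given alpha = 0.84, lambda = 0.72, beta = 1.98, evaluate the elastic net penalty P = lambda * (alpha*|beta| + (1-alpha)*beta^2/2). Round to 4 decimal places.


alpha * |beta| = 0.84 * 1.98 = 1.6632.
(1-alpha) * beta^2/2 = 0.16 * 3.9204/2 = 0.3136.
Total = 0.72 * (1.6632 + 0.3136) = 1.4233.

1.4233


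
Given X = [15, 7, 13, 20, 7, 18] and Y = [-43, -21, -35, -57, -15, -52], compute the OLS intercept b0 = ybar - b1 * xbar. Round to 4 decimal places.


The slope is b1 = -3.0446.
Sample means are xbar = 13.3333 and ybar = -37.1667.
Intercept: b0 = -37.1667 - (-3.0446)(13.3333) = 3.4286.

3.4286


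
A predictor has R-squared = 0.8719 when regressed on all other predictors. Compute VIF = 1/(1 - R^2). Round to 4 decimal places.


VIF = 1 / (1 - 0.8719).
= 1 / 0.1281 = 7.8064.

7.8064


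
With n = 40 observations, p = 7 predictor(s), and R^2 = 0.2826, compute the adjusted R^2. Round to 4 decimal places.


Adjusted R^2 = 1 - (1 - R^2) * (n-1)/(n-p-1).
(1 - R^2) = 0.7174.
(n-1)/(n-p-1) = 39/32.
(1 - R^2) * (n-1) = 0.7174 * 39 = 27.9786.
Divide by (n-p-1): 27.9786 / 32 = 0.8743.
Adj R^2 = 1 - 0.8743 = 0.1257.

0.1257


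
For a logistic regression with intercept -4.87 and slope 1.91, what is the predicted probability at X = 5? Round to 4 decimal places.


Compute z = -4.87 + (1.91)(5) = 4.6800.
exp(-z) = 0.0093.
P = 1/(1 + 0.0093) = 0.9908.

0.9908


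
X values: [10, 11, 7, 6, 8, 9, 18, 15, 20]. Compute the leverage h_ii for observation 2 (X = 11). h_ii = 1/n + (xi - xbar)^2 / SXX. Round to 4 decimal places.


n = 9, xbar = 11.5556.
SXX = sum((xi - xbar)^2) = 198.2222.
h = 1/9 + (11 - 11.5556)^2 / 198.2222 = 0.1127.

0.1127


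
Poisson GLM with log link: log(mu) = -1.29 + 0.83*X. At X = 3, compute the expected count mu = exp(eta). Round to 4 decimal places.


Compute eta = -1.29 + 0.83 * 3 = 1.2000.
Apply inverse link: mu = e^1.2000 = 3.3201.

3.3201


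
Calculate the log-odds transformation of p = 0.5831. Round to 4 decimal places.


1 - p = 0.4169.
p/(1-p) = 1.3987.
logit = ln(1.3987) = 0.3355.

0.3355


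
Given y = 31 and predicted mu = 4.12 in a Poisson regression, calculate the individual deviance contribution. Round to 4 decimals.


First: ln(31/4.12) = 2.018134.
Then: 31 * 2.018134 = 62.562154.
y - mu = 31 - 4.12 = 26.88.
D = 2(62.562154 - 26.88) = 71.364308, which rounds to 71.3643.

71.3643


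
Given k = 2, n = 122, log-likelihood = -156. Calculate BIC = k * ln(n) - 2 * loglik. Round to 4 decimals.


k * ln(n) = 2 * ln(122) = 2 * 4.804021 = 9.608042.
-2 * loglik = -2 * (-156) = 312.
BIC = 9.608042 + 312 = 321.608042, which rounds to 321.6080.

321.6080


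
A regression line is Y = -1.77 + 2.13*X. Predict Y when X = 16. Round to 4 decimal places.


Plug X = 16 into Y = -1.77 + 2.13*X:
Y = -1.77 + 34.0800 = 32.3100.

32.3100


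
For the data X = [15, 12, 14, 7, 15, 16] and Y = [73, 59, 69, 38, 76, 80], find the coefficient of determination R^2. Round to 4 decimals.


After computing the OLS fit (b0=4.8024, b1=4.6353):
SSres = 8.7052, SStot = 1186.8333.
R^2 = 1 - 8.7052/1186.8333 = 0.9927.

0.9927


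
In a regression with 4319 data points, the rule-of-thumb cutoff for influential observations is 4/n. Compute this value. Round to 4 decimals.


Using the rule of thumb:
Threshold = 4 / 4319 = 0.0009.

0.0009


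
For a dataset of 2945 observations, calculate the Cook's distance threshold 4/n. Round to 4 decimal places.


Using the rule of thumb:
Threshold = 4 / 2945 = 0.0014.

0.0014


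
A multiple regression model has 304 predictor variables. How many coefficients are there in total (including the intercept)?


Including the intercept, the model has 304 predictor coefficients + 1 intercept.
Total = 305.

305


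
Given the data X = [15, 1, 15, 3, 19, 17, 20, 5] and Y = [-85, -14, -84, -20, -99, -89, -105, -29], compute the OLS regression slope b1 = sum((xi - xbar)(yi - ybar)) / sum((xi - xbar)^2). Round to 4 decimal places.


The sample means are xbar = 11.8750 and ybar = -65.6250.
Compute S_xx = 406.8750 and S_xy = -2013.6250.
Slope b1 = S_xy / S_xx = -2013.6250 / 406.8750 = -4.9490.

-4.9490


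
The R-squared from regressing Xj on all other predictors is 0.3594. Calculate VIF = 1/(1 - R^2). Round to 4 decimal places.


Denominator: 1 - 0.3594 = 0.6406.
VIF = 1 / 0.6406 = 1.5610.

1.5610


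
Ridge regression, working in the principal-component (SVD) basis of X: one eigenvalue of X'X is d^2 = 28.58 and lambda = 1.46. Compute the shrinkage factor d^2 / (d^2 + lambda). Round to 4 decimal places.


d^2 + lambda = 28.58 + 1.46 = 30.0400.
Shrinkage factor = 28.58/30.0400 = 0.9514.

0.9514


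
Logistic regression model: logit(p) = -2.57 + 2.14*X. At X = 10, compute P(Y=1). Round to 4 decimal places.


z = -2.57 + 2.14 * 10 = 18.8300.
Sigmoid: P = 1 / (1 + exp(-18.8300)) = 1.0000.

1.0000


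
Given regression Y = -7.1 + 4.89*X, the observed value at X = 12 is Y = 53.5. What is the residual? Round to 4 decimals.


Fitted value at X = 12 is yhat = -7.1 + 4.89*12 = 51.5800.
Residual = 53.5 - 51.5800 = 1.9200.

1.9200


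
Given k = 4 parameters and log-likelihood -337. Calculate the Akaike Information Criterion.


AIC = 2k - 2*loglik = 2(4) - 2(-337).
= 8 + 674 = 682.

682


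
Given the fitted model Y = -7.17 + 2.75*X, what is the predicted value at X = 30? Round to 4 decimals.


Predicted value:
Y = -7.17 + (2.75)(30) = -7.17 + 82.5000 = 75.3300.

75.3300


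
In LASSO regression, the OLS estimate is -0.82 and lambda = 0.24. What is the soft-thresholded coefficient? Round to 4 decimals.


|beta_OLS| = 0.82.
lambda = 0.24.
Since |beta| > lambda, coefficient = sign(beta)*(|beta| - lambda) = -0.5800.
Result = -0.5800.

-0.5800


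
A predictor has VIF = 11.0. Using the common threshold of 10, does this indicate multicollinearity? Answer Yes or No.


Compare VIF = 11.0 to the threshold of 10.
11.0 >= 10, so the answer is Yes.

Yes


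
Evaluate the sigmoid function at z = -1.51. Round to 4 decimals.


exp(1.5100) = 4.5267.
1 + exp(-z) = 5.5267.
sigmoid = 1/5.5267 = 0.1809.

0.1809


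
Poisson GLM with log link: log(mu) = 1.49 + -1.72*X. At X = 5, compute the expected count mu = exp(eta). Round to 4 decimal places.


Linear predictor: eta = 1.49 + (-1.72)(5) = -7.1100.
Expected count: mu = exp(-7.1100) = 0.0008.

0.0008


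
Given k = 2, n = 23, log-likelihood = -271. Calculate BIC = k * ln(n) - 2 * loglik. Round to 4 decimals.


k * ln(n) = 2 * ln(23) = 2 * 3.135494 = 6.270988.
-2 * loglik = -2 * (-271) = 542.
BIC = 6.270988 + 542 = 548.270988, which rounds to 548.2710.

548.2710


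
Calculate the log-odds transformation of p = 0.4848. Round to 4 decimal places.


1 - p = 0.5152.
p/(1-p) = 0.9410.
logit = ln(0.9410) = -0.0608.

-0.0608


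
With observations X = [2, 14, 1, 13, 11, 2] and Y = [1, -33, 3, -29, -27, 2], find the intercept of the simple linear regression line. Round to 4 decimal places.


The slope is b1 = -2.8483.
Sample means are xbar = 7.1667 and ybar = -13.8333.
Intercept: b0 = -13.8333 - (-2.8483)(7.1667) = 6.5798.

6.5798


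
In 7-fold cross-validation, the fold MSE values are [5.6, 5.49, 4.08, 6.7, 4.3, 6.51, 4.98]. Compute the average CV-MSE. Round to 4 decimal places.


Total MSE across folds = 37.6600.
CV-MSE = 37.6600/7 = 5.3800.

5.3800


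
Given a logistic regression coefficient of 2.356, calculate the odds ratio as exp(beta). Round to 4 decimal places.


exp(2.356) = 10.5487.
So the odds ratio is 10.5487.

10.5487


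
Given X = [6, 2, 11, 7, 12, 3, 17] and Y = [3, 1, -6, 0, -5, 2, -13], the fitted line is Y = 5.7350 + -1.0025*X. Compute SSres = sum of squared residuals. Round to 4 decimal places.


Predicted values from Y = 5.7350 + -1.0025*X.
Residuals: [3.2800, -2.7300, -0.7075, 1.2825, 1.2950, -0.7275, -1.6925].
SSres = 25.4275.

25.4275


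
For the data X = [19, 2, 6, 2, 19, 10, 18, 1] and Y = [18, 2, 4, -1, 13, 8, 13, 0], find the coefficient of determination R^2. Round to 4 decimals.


Fit the OLS line: b0 = -1.0131, b1 = 0.8455.
SSres = 19.2631.
SStot = 340.8750.
R^2 = 1 - 19.2631/340.8750 = 0.9435.

0.9435


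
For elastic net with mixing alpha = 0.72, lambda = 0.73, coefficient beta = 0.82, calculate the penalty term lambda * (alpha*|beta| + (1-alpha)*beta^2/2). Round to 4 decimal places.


alpha * |beta| = 0.72 * 0.82 = 0.5904.
(1-alpha) * beta^2/2 = 0.28 * 0.6724/2 = 0.0941.
Total = 0.73 * (0.5904 + 0.0941) = 0.4997.

0.4997


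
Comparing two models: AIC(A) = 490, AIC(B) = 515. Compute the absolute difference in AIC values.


Absolute difference = |490 - 515| = 25.
The model with lower AIC (A) is preferred.

25


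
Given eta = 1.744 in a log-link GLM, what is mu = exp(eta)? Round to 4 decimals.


mu = exp(eta) = exp(1.744).
= 5.7202.

5.7202


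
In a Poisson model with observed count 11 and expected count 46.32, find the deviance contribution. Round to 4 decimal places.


Compute y*ln(y/mu) = 11*ln(11/46.32) = 11*-1.437679 = -15.814469.
y - mu = -35.32.
D = 2*(-15.814469 - (-35.32)) = 39.011062, which rounds to 39.0111.

39.0111


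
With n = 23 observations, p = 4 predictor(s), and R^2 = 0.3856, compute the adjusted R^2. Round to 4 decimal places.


Using the formula:
(1 - 0.3856) = 0.6144.
Multiply by 22/18: 0.6144 * 22 = 13.5168, then 13.5168 / 18 = 0.7509.
Adj R^2 = 1 - 0.7509 = 0.2491.

0.2491


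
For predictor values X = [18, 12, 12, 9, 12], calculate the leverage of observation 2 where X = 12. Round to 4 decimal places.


Compute xbar = 12.6000 with n = 5 observations.
SXX = 43.2000.
Leverage = 1/5 + (12 - 12.6000)^2/43.2000 = 0.2083.

0.2083


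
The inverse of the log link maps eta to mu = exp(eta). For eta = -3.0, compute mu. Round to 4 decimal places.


mu = exp(eta) = exp(-3.0).
= 0.0498.

0.0498


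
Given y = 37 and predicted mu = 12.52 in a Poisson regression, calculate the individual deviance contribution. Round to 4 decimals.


Compute y*ln(y/mu) = 37*ln(37/12.52) = 37*1.083591 = 40.092867.
y - mu = 24.48.
D = 2*(40.092867 - (24.48)) = 31.225734, which rounds to 31.2257.

31.2257


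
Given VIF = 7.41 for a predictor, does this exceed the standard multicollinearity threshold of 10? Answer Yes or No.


The threshold is 10.
VIF = 7.41 is < 10.
Multicollinearity indication: No.

No


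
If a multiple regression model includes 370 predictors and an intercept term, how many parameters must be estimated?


Each predictor gets one coefficient, plus one intercept.
Total parameters = 370 + 1 = 371.

371


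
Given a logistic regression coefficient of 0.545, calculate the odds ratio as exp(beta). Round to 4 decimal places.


The odds ratio is computed as:
OR = e^(0.545) = 1.7246.

1.7246


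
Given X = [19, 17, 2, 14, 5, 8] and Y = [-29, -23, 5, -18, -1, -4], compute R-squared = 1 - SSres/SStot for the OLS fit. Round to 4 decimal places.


The fitted line is Y = 9.6771 + -1.9702*X.
SSres = 7.7913, SStot = 919.3333.
R^2 = 1 - SSres/SStot = 0.9915.

0.9915


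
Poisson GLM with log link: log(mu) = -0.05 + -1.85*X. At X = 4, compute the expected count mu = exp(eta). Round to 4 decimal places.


eta = -0.05 + -1.85 * 4 = -7.4500.
mu = exp(-7.4500) = 0.0006.

0.0006


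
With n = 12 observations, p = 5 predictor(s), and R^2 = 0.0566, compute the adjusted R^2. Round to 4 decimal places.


Adjusted R^2 = 1 - (1 - R^2) * (n-1)/(n-p-1).
(1 - R^2) = 0.9434.
(n-1)/(n-p-1) = 11/6.
(1 - R^2) * (n-1) = 0.9434 * 11 = 10.3774.
Divide by (n-p-1): 10.3774 / 6 = 1.7296.
Adj R^2 = 1 - 1.7296 = -0.7296.

-0.7296


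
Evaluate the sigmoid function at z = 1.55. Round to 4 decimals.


Compute exp(-1.5500) = 0.2122.
Sigmoid = 1 / (1 + 0.2122) = 1 / 1.2122 = 0.8249.

0.8249


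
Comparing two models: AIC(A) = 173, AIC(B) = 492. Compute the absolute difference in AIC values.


|AIC_A - AIC_B| = |173 - 492| = 319.
Model A is preferred (lower AIC).

319


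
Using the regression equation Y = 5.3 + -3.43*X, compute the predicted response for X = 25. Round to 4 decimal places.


Substitute X = 25 into the equation:
Y = 5.3 + -3.43 * 25 = 5.3 + -85.7500 = -80.4500.

-80.4500


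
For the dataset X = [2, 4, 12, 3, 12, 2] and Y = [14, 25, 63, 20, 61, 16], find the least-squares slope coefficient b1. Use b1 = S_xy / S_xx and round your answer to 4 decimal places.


First compute the means: xbar = 5.8333, ybar = 33.1667.
Then S_xx = sum((xi - xbar)^2) = 116.8333.
S_xy = sum((xi - xbar)(yi - ybar)) = 547.1667.
b1 = S_xy / S_xx = 547.1667 / 116.8333 = 4.6833.

4.6833


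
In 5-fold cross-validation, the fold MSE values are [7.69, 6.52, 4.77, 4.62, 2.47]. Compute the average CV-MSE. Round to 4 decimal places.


Total MSE across folds = 26.0700.
CV-MSE = 26.0700/5 = 5.2140.

5.2140


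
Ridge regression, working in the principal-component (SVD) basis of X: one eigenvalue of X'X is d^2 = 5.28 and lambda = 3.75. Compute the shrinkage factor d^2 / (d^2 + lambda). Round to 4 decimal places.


Compute the denominator: 5.28 + 3.75 = 9.0300.
Shrinkage factor = 5.28 / 9.0300 = 0.5847.

0.5847


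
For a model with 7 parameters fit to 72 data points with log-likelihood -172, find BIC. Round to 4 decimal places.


ln(72) = 4.276666.
k * ln(n) = 7 * 4.276666 = 29.936662.
-2L = 344.
BIC = 29.936662 + 344 = 373.936662, which rounds to 373.9367.

373.9367


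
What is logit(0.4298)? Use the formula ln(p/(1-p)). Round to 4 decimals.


1 - p = 0.5702.
p/(1-p) = 0.7538.
logit = ln(0.7538) = -0.2827.

-0.2827


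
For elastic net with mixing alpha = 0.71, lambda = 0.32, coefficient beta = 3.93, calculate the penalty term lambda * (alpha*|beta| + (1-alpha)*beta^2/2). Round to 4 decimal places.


L1 component = 0.71 * |3.93| = 2.7903.
L2 component = 0.29 * 3.93^2 / 2 = 2.2395.
Penalty = 0.32 * (2.7903 + 2.2395) = 0.32 * 5.0298 = 1.6095.

1.6095


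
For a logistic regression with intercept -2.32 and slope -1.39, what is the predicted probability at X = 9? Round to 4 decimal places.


z = -2.32 + -1.39 * 9 = -14.8300.
Sigmoid: P = 1 / (1 + exp(14.8300)) = 0.0000.

0.0000


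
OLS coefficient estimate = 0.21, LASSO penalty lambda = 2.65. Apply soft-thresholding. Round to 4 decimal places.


|beta_OLS| = 0.21.
lambda = 2.65.
Since |beta| <= lambda, the coefficient is set to 0.
Result = 0.0000.

0.0000


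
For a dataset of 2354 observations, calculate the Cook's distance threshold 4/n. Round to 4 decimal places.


Cook's distance cutoff = 4/n = 4/2354.
= 0.0017.

0.0017


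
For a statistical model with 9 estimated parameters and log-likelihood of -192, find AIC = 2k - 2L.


Compute:
2k = 2*9 = 18.
-2*loglik = -2*(-192) = 384.
AIC = 18 + 384 = 402.

402


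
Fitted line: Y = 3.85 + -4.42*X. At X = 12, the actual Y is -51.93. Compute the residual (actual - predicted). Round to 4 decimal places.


Fitted value at X = 12 is yhat = 3.85 + -4.42*12 = -49.1900.
Residual = -51.93 - -49.1900 = -2.7400.

-2.7400


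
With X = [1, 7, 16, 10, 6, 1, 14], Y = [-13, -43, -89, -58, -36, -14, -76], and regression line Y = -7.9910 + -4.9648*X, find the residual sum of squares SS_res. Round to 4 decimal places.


Compute predicted values, then residuals = yi - yhat_i.
Residuals: [-0.0442, -0.2554, -1.5722, -0.3610, 1.7798, -1.0442, 1.4982].
SSres = sum(residual^2) = 9.1720.

9.1720


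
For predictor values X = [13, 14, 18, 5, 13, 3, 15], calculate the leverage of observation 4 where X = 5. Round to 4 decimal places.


n = 7, xbar = 11.5714.
SXX = sum((xi - xbar)^2) = 179.7143.
h = 1/7 + (5 - 11.5714)^2 / 179.7143 = 0.3831.

0.3831


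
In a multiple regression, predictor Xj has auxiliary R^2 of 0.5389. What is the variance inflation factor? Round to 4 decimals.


Using VIF = 1/(1 - R^2_j):
1 - 0.5389 = 0.4611.
VIF = 2.1687.

2.1687


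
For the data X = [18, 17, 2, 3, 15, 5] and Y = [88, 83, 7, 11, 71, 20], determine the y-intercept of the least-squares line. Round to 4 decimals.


Compute b1 = 5.0978 from the OLS formula.
With xbar = 10.0000 and ybar = 46.6667, the intercept is:
b0 = 46.6667 - 5.0978 * 10.0000 = -4.3116.

-4.3116


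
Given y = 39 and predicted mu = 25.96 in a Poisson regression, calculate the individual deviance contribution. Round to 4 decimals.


First: ln(39/25.96) = 0.407005.
Then: 39 * 0.407005 = 15.873195.
y - mu = 39 - 25.96 = 13.04.
D = 2(15.873195 - 13.04) = 5.666390, which rounds to 5.6664.

5.6664


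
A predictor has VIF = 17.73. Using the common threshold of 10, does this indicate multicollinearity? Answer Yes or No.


The threshold is 10.
VIF = 17.73 is >= 10.
Multicollinearity indication: Yes.

Yes


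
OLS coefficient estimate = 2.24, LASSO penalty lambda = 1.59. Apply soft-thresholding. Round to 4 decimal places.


Check: |2.24| = 2.24 vs lambda = 1.59.
Since |beta| > lambda, coefficient = sign(beta)*(|beta| - lambda) = 0.6500.
Soft-thresholded coefficient = 0.6500.

0.6500


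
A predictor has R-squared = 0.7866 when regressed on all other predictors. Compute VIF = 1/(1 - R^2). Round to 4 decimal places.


VIF = 1 / (1 - 0.7866).
= 1 / 0.2134 = 4.6860.

4.6860


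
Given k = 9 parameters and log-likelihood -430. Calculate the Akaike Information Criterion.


AIC = 2k - 2*loglik = 2(9) - 2(-430).
= 18 + 860 = 878.

878


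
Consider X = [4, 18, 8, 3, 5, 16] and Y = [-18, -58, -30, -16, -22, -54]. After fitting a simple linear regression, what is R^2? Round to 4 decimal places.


Fit the OLS line: b0 = -7.2115, b1 = -2.8654.
SSres = 2.2308.
SStot = 1710.0000.
R^2 = 1 - 2.2308/1710.0000 = 0.9987.

0.9987


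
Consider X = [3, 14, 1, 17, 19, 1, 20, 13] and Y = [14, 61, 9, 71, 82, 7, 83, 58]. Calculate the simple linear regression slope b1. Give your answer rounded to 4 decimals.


First compute the means: xbar = 11.0000, ybar = 48.1250.
Then S_xx = sum((xi - xbar)^2) = 458.0000.
S_xy = sum((xi - xbar)(yi - ybar)) = 1856.0000.
b1 = S_xy / S_xx = 1856.0000 / 458.0000 = 4.0524.

4.0524


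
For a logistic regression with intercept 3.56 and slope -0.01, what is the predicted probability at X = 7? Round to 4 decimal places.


Compute z = 3.56 + (-0.01)(7) = 3.4900.
exp(-z) = 0.0305.
P = 1/(1 + 0.0305) = 0.9704.

0.9704


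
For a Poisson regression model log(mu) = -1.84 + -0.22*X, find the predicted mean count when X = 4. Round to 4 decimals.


Linear predictor: eta = -1.84 + (-0.22)(4) = -2.7200.
Expected count: mu = exp(-2.7200) = 0.0659.

0.0659


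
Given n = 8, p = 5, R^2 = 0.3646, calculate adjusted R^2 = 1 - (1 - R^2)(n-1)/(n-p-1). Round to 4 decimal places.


Plug in: Adj R^2 = 1 - (1 - 0.3646) * 7/2.
= 1 - 0.6354 * 7/2
= 1 - 4.4478 / 2
= 1 - 2.2239 = -1.2239.

-1.2239


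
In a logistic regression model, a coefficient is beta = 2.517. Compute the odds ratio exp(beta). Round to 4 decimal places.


The odds ratio is computed as:
OR = e^(2.517) = 12.3914.

12.3914


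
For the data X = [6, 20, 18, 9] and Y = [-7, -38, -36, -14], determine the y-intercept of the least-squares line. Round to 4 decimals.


Compute b1 = -2.2865 from the OLS formula.
With xbar = 13.2500 and ybar = -23.7500, the intercept is:
b0 = -23.7500 - -2.2865 * 13.2500 = 6.5459.

6.5459
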